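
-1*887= -887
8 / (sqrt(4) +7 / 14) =16 / 5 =3.20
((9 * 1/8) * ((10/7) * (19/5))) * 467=79857/28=2852.04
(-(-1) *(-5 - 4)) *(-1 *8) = 72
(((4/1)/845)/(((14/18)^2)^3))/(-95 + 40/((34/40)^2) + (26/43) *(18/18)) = -26416869228/48220571508655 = -0.00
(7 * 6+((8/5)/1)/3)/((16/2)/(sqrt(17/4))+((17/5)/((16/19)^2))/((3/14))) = 59639464192/30429368177 - 2508718080 * sqrt(17)/30429368177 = 1.62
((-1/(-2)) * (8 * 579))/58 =1158/29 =39.93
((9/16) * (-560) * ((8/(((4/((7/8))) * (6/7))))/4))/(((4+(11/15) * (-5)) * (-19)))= 15435/608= 25.39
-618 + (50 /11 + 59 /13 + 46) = -80497 /143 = -562.92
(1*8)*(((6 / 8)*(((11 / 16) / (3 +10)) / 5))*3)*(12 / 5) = 297 / 650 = 0.46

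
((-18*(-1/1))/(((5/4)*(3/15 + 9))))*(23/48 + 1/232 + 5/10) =4107/2668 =1.54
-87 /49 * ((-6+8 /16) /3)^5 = 4670479 /127008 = 36.77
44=44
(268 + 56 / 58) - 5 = 7655 / 29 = 263.97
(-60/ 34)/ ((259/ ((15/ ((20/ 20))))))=-450/ 4403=-0.10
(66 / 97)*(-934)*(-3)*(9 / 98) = 832194 / 4753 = 175.09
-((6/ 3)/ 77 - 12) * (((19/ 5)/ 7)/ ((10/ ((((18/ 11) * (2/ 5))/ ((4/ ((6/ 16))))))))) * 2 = 236493/ 2964500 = 0.08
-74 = -74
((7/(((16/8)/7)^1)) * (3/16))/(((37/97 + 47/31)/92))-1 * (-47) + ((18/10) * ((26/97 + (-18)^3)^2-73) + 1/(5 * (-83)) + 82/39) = 9456578305109127215/154477564176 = 61216516.17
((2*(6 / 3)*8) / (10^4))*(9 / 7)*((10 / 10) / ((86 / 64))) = 576 / 188125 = 0.00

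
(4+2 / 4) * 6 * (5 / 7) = 135 / 7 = 19.29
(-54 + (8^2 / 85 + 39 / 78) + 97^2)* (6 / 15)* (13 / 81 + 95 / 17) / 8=3147724177 / 1170450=2689.33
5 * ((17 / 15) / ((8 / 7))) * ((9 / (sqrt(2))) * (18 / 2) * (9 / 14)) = 4131 * sqrt(2) / 32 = 182.57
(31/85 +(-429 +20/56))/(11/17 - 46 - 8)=509651/63490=8.03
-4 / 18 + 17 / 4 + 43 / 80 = 3287 / 720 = 4.57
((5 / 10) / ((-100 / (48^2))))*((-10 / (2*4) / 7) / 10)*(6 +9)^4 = 72900 / 7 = 10414.29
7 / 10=0.70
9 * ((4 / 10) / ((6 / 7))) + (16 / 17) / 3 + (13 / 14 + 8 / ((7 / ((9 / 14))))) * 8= 222659 / 12495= 17.82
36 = 36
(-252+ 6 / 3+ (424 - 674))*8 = -4000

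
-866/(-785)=866/785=1.10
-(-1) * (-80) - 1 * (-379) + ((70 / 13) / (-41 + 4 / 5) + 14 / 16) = 6265787 / 20904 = 299.74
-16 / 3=-5.33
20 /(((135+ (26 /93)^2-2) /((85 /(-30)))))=-490110 /1150993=-0.43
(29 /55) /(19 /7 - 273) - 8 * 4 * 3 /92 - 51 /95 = -71952547 /45474220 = -1.58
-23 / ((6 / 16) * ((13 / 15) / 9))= -636.92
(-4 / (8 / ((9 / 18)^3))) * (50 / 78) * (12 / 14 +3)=-225 / 1456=-0.15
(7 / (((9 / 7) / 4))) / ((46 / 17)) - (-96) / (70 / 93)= 982358 / 7245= 135.59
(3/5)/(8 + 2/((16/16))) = 3/50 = 0.06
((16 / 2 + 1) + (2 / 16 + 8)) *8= 137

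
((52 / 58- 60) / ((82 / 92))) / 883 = -78844 / 1049887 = -0.08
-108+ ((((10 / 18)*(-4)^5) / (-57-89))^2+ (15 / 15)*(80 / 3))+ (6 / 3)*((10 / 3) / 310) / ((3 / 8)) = -66.09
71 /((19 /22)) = 1562 /19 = 82.21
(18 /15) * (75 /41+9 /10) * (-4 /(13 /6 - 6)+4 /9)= 114884 /23575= 4.87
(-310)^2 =96100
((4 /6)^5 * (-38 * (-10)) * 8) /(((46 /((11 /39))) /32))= 17121280 /217971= 78.55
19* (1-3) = -38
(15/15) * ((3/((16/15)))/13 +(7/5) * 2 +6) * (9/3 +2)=9377/208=45.08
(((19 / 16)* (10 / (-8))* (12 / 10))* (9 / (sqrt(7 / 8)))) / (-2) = 513* sqrt(14) / 224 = 8.57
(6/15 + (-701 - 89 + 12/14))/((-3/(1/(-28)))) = -4601/490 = -9.39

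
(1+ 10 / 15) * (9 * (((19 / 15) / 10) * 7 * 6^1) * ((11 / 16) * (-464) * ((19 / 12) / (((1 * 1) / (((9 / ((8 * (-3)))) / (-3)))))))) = -5038.21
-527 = -527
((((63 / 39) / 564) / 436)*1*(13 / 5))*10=7 / 40984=0.00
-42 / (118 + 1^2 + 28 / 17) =-102 / 293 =-0.35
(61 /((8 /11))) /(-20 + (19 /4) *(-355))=-671 /13650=-0.05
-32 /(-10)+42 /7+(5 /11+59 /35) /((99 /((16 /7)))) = 493558 /53361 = 9.25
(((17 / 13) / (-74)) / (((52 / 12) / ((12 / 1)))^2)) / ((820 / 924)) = -2544696 / 16664245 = -0.15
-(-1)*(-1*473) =-473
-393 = -393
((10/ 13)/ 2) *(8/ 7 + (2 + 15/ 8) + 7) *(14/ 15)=4.31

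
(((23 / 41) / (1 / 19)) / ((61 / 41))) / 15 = 437 / 915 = 0.48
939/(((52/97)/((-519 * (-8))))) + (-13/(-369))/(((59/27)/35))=228702326271/31447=7272627.80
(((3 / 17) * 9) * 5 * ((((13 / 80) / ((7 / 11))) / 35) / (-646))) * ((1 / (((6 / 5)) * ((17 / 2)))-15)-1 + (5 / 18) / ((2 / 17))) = 3555123 / 2927361920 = 0.00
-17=-17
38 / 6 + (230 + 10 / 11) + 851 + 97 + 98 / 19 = 746381 / 627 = 1190.40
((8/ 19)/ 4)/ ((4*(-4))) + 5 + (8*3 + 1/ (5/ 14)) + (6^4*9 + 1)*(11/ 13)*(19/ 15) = 371516077/ 29640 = 12534.28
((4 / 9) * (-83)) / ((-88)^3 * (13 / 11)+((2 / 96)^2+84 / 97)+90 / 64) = 8244224 / 179991363575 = 0.00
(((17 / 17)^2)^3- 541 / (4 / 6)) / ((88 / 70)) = -56735 / 88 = -644.72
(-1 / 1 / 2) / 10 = -1 / 20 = -0.05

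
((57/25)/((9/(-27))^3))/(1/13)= -20007/25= -800.28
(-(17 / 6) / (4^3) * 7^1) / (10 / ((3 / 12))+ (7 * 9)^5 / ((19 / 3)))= -2261 / 1143287189376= -0.00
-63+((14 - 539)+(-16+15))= -589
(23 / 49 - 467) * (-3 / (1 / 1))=68580 / 49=1399.59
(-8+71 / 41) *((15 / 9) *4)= -5140 / 123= -41.79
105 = 105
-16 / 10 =-8 / 5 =-1.60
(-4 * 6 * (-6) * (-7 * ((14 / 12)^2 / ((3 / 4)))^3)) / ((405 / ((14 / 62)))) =-92236816 / 27457785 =-3.36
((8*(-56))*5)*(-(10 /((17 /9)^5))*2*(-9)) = -23808556800 /1419857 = -16768.28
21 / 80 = 0.26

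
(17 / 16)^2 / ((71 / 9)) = 2601 / 18176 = 0.14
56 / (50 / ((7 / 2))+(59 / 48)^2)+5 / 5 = 1157935 / 254767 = 4.55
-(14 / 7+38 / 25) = -88 / 25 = -3.52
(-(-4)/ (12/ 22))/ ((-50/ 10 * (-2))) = 11/ 15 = 0.73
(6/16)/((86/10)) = 15/344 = 0.04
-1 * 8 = -8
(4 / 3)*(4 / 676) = 4 / 507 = 0.01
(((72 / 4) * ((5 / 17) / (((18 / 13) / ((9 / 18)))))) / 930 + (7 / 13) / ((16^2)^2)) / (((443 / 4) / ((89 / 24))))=247416707 / 3580223422464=0.00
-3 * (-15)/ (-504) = -0.09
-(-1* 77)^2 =-5929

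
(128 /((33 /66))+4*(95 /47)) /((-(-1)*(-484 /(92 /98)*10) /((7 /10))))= -71369 /1990450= -0.04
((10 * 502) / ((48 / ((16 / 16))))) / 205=251 / 492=0.51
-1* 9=-9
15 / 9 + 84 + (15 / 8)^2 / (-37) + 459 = 544.57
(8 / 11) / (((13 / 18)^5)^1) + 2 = 23284990 / 4084223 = 5.70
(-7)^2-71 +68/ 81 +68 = 3794/ 81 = 46.84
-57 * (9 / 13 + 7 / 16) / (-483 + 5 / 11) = 0.13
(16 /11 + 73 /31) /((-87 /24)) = -10392 /9889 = -1.05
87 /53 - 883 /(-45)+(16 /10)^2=284098 /11925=23.82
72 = 72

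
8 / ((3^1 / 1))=8 / 3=2.67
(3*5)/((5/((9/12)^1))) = 9/4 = 2.25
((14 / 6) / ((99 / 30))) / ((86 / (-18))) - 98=-46424 / 473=-98.15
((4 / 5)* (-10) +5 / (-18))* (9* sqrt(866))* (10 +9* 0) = -745* sqrt(866) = -21923.77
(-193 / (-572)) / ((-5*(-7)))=193 / 20020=0.01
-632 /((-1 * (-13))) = -632 /13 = -48.62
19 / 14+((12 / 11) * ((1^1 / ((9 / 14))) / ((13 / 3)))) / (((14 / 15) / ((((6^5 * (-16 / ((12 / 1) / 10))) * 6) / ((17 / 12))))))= -6270520211 / 34034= -184242.82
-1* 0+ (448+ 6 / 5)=2246 / 5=449.20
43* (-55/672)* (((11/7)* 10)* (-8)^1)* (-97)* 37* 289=-134916521575/294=-458899733.25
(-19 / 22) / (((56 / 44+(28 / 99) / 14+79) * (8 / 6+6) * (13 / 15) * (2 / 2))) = -7695 / 4546828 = -0.00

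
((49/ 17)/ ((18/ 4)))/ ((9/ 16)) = 1568/ 1377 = 1.14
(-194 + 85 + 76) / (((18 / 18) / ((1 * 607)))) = -20031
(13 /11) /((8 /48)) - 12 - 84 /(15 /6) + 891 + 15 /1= 47712 /55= 867.49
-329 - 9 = -338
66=66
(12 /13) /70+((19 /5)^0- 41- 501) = -246149 /455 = -540.99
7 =7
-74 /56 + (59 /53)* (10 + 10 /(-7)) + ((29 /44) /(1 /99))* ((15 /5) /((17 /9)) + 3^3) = 47267249 /25228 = 1873.60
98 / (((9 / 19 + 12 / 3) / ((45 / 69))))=5586 / 391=14.29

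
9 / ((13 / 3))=27 / 13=2.08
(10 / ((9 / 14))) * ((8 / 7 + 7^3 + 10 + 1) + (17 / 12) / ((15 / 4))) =447956 / 81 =5530.32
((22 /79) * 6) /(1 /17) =2244 /79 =28.41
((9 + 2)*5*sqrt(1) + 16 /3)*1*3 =181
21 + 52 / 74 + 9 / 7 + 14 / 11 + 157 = 516413 / 2849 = 181.26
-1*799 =-799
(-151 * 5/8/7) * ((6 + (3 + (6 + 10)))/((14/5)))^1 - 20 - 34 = -174.38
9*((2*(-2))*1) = -36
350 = 350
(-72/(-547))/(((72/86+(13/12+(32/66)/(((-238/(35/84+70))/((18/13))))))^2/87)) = 2857790876459904/739930311902107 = 3.86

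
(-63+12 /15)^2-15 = 96346 /25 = 3853.84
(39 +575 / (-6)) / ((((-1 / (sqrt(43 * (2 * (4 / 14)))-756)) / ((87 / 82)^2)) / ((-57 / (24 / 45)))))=139027127085 / 26896-735593265 * sqrt(301) / 376544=5135170.69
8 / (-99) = -8 / 99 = -0.08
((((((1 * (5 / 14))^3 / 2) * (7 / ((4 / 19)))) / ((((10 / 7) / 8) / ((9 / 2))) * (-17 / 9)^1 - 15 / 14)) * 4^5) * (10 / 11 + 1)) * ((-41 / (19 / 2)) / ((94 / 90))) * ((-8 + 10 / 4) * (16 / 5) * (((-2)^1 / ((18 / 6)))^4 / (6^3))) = -52480 / 611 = -85.89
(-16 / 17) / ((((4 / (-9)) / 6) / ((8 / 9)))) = 192 / 17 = 11.29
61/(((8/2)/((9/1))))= 549/4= 137.25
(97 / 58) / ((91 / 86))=4171 / 2639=1.58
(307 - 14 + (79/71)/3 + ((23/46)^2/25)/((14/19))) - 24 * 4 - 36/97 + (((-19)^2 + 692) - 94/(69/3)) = 828895130257/665284200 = 1245.93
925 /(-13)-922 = -12911 /13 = -993.15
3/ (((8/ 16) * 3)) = 2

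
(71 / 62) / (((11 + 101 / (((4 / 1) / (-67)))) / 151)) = -21442 / 208413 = -0.10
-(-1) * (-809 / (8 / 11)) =-8899 / 8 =-1112.38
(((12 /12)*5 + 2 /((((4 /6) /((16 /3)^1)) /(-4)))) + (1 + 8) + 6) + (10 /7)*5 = -258 /7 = -36.86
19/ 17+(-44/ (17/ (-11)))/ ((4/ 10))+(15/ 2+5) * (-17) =-4767/ 34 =-140.21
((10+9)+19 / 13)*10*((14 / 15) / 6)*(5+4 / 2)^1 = 26068 / 117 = 222.80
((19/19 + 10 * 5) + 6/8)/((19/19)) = 207/4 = 51.75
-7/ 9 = -0.78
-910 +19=-891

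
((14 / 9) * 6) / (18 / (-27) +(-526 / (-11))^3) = 18634 / 218296033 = 0.00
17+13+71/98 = 3011/98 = 30.72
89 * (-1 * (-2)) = 178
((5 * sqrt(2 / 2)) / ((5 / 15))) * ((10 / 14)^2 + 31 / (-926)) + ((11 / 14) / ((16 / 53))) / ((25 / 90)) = 29984127 / 1814960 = 16.52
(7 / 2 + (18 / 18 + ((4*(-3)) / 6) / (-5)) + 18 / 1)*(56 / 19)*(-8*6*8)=-2462208 / 95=-25917.98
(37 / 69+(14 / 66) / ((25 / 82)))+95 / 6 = 647629 / 37950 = 17.07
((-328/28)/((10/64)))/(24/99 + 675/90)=-173184/17885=-9.68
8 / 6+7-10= -5 / 3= -1.67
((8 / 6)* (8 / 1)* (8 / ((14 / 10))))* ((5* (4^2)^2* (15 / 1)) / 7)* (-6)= -49152000 / 49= -1003102.04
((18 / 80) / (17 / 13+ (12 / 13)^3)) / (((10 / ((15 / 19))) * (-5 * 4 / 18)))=-533871 / 69935200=-0.01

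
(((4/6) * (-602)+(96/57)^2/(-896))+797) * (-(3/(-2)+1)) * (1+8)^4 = 1297974.11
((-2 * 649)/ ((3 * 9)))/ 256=-649/ 3456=-0.19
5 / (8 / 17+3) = 1.44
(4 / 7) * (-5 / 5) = -4 / 7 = -0.57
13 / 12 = 1.08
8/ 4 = 2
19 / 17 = 1.12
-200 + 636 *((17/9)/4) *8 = 6608/3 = 2202.67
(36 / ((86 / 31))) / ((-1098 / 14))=-434 / 2623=-0.17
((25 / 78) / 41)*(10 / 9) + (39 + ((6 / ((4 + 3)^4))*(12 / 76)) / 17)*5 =2176405776700 / 11160551493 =195.01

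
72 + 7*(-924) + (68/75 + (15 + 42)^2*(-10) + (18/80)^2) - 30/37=-1381225517/35520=-38885.85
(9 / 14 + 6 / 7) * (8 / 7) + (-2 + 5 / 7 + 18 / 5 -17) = -454 / 35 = -12.97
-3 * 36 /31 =-108 /31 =-3.48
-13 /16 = -0.81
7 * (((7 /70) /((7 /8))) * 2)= 8 /5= 1.60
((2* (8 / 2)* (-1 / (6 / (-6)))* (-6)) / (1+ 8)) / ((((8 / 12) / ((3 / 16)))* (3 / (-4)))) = 2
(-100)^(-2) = 1 / 10000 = 0.00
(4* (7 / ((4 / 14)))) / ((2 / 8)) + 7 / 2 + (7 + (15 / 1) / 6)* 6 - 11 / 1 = 883 / 2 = 441.50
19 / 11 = 1.73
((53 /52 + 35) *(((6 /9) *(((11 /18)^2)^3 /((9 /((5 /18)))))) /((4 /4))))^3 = 0.00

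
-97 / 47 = -2.06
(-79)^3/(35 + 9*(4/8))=-12482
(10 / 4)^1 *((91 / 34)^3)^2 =2839346260205 / 3089608832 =919.00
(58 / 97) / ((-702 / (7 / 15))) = -203 / 510705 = -0.00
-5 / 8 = -0.62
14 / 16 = 7 / 8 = 0.88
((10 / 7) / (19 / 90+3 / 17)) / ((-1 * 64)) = -3825 / 66416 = -0.06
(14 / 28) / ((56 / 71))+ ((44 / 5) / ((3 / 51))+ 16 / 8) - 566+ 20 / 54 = -6250543 / 15120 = -413.40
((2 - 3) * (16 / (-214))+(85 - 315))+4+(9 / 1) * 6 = -18396 / 107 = -171.93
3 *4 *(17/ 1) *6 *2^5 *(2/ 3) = 26112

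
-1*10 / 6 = -5 / 3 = -1.67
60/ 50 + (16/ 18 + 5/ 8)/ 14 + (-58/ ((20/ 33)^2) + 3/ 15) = -3941201/ 25200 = -156.40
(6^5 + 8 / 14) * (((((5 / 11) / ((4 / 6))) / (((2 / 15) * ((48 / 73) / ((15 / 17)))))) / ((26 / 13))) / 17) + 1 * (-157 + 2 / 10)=5029912361 / 3560480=1412.71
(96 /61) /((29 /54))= 5184 /1769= 2.93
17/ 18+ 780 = 14057/ 18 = 780.94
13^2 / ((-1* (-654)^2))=-169 / 427716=-0.00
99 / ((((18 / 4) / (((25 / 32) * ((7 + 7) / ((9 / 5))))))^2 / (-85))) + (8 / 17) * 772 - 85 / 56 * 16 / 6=-83192706073 / 5552064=-14984.10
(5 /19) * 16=80 /19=4.21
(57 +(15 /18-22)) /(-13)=-215 /78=-2.76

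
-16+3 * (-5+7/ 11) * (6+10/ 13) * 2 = -2512/ 13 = -193.23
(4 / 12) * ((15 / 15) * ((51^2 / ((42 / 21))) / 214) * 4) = 867 / 107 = 8.10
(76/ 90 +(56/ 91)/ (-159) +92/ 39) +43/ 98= 11055011/ 3038490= 3.64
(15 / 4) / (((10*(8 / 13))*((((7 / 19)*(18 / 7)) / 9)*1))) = 5.79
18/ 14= 9/ 7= 1.29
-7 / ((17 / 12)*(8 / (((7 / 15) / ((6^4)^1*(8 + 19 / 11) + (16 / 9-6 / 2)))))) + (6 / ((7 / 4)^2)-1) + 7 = 82737322401 / 10395231910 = 7.96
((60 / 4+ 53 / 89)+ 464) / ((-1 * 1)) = -42684 / 89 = -479.60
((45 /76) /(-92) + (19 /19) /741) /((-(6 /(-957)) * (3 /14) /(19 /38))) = -163009 /86112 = -1.89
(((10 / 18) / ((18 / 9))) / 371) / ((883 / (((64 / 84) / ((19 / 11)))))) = 440 / 1176386463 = 0.00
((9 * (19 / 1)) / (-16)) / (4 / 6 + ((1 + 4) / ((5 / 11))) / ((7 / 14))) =-513 / 1088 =-0.47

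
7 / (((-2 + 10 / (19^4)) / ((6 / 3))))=-912247 / 130316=-7.00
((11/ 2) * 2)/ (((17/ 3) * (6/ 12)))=66/ 17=3.88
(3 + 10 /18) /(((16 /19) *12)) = 19 /54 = 0.35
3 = 3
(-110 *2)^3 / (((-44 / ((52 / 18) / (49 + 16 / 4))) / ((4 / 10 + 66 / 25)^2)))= 290740736 / 2385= 121903.87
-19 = -19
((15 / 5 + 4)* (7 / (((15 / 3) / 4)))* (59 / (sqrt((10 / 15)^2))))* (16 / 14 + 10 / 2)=106554 / 5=21310.80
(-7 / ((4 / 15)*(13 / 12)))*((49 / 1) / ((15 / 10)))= -10290 / 13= -791.54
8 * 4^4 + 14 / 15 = 30734 / 15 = 2048.93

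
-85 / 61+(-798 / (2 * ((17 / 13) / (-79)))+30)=25025818 / 1037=24132.90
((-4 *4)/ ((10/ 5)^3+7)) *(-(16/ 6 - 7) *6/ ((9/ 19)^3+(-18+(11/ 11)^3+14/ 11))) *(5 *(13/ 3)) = 102007048/ 2651823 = 38.47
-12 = -12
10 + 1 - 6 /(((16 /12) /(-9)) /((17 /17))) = 51.50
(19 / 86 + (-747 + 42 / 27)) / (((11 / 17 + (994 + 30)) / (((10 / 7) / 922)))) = -49028255 / 43507401462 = -0.00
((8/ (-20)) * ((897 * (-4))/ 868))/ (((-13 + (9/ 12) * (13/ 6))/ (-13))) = 14352/ 7595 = 1.89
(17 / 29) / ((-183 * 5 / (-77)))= 1309 / 26535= 0.05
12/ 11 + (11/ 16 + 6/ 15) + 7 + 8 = 15117/ 880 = 17.18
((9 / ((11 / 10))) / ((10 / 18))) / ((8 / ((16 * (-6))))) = -1944 / 11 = -176.73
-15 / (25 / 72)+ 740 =3484 / 5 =696.80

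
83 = 83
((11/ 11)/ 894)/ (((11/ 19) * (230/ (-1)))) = -19/ 2261820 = -0.00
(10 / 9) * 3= 10 / 3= 3.33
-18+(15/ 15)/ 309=-5561/ 309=-18.00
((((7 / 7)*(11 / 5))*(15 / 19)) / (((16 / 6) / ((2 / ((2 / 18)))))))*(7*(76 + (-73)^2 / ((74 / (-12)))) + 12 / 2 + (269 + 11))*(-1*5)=215568540 / 703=306640.88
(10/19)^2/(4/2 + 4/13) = 130/1083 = 0.12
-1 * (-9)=9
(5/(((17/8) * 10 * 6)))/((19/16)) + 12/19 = 644/969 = 0.66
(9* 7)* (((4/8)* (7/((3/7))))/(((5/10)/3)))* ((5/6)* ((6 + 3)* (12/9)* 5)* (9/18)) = 77175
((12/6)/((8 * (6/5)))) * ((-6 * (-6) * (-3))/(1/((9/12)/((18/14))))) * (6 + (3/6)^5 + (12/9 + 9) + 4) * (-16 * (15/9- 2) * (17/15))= -232645/144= -1615.59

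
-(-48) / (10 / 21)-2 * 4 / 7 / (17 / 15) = 59376 / 595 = 99.79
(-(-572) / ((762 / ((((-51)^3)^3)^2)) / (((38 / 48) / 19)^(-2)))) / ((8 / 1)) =37397316907362126529449336759664464 / 127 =294467062262693909680703400000000.00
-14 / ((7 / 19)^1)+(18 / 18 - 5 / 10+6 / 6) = -73 / 2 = -36.50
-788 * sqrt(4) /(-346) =788 /173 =4.55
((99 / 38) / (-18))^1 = -11 / 76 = -0.14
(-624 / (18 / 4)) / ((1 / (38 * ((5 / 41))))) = -79040 / 123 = -642.60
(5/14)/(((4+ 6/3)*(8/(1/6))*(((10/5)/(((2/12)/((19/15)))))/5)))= 125/306432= 0.00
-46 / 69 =-2 / 3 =-0.67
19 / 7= 2.71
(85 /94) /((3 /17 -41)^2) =24565 /45273784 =0.00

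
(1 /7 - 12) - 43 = -384 /7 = -54.86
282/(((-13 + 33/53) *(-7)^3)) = 0.07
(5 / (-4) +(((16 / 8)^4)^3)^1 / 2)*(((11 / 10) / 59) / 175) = 90057 / 413000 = 0.22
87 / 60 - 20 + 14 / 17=-6027 / 340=-17.73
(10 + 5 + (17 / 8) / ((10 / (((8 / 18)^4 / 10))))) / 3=2460511 / 492075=5.00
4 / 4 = 1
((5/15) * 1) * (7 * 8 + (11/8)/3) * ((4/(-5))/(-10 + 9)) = 271/18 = 15.06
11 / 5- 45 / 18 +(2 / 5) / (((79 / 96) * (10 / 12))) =1119 / 3950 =0.28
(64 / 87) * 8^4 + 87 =3100.15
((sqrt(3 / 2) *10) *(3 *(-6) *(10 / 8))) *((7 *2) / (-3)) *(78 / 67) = 40950 *sqrt(6) / 67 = 1497.11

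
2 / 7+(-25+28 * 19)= 3551 / 7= 507.29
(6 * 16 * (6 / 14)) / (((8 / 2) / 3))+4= 244 / 7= 34.86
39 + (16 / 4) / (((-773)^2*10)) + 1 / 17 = 1983796314 / 50789965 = 39.06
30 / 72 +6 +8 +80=1133 / 12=94.42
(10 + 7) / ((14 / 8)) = 68 / 7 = 9.71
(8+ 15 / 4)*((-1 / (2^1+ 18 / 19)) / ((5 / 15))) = -2679 / 224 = -11.96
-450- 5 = -455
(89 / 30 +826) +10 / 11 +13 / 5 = 274717 / 330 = 832.48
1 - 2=-1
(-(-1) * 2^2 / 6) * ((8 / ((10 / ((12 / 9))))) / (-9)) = -32 / 405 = -0.08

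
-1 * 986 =-986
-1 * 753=-753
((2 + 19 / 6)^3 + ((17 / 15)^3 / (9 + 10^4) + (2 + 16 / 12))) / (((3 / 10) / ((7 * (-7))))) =-207831399419 / 9008100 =-23071.61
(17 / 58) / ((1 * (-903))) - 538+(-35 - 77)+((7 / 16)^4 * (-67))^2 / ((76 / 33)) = -5533771635628187197 / 8547895452106752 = -647.38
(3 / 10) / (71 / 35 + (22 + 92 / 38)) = 0.01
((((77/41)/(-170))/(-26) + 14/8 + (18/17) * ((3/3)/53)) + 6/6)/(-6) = -1108699/2401165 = -0.46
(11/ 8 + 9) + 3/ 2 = 95/ 8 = 11.88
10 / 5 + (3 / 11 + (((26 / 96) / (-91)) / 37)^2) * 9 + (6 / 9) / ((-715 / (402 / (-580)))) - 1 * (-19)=41759234171387 / 1780383404800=23.46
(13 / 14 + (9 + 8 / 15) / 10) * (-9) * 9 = -26676 / 175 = -152.43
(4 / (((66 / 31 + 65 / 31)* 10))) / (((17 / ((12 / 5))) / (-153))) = -6696 / 3275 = -2.04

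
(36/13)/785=36/10205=0.00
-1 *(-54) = 54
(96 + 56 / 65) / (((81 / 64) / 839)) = 338070016 / 5265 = 64210.83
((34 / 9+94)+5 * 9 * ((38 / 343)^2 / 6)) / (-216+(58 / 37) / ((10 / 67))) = -19171289150 / 40253958297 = -0.48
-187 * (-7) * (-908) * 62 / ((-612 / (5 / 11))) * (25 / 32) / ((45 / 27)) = 1231475 / 48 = 25655.73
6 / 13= 0.46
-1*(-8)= 8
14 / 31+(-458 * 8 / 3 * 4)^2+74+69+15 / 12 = 26635155151 / 1116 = 23866626.48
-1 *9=-9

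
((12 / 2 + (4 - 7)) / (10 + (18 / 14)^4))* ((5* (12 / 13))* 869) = 375564420 / 397423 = 945.00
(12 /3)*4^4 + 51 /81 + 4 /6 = 27683 /27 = 1025.30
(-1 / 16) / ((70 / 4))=-1 / 280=-0.00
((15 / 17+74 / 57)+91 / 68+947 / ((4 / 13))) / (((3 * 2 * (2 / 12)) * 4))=5971499 / 7752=770.32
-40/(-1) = 40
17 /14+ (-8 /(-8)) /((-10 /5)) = 5 /7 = 0.71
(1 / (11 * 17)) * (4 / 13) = 4 / 2431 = 0.00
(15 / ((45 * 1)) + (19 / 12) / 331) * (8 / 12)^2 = 1343 / 8937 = 0.15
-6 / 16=-0.38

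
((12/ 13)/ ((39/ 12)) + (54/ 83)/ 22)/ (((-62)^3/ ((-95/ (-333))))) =-1532255/ 4081835791176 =-0.00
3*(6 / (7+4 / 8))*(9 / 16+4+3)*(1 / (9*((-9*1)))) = -121 / 540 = -0.22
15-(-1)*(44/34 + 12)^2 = 55411/289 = 191.73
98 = 98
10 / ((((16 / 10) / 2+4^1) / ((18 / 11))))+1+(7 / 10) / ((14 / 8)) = 529 / 110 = 4.81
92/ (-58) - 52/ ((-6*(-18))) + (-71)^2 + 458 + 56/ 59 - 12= 253431266/ 46197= 5485.88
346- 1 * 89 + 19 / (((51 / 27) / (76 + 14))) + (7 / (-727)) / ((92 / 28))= 330389406 / 284257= 1162.29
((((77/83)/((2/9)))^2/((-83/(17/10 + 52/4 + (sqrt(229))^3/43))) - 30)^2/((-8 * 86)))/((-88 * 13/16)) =7565829198044733 * sqrt(229)/5029546082989217920 + 1335816936344042369541/47579505945078001523200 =0.05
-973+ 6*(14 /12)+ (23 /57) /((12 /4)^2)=-495535 /513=-965.96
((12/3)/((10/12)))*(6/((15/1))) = 48/25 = 1.92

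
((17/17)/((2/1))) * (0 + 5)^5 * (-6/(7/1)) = -9375/7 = -1339.29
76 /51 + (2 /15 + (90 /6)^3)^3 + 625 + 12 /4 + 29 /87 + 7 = 2205949205849761 /57375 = 38447916441.83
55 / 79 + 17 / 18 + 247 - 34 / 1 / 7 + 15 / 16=19487623 / 79632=244.72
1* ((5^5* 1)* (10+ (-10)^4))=31281250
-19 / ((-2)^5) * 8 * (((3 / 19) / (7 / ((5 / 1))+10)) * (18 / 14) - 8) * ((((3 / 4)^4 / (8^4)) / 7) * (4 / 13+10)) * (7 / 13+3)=-2517764391 / 164981899264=-0.02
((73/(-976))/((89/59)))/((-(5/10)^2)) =4307/21716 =0.20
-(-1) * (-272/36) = -68/9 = -7.56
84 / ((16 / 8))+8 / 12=128 / 3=42.67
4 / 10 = 0.40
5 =5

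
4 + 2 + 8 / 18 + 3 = 85 / 9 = 9.44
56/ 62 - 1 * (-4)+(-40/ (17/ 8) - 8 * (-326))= 1367080/ 527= 2594.08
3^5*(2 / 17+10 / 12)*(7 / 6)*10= 91665 / 34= 2696.03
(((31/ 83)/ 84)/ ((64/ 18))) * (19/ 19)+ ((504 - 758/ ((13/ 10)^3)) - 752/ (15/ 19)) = -1944825440273/ 2450797440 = -793.55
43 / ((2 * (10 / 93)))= 3999 / 20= 199.95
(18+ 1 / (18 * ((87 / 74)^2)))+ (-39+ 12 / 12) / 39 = 15113042 / 885573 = 17.07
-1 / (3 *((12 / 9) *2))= -1 / 8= -0.12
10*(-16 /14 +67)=658.57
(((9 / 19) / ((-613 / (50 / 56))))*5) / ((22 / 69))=-77625 / 7174552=-0.01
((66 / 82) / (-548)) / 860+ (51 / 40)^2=628221471 / 386449600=1.63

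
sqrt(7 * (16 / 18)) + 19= 2 * sqrt(14) / 3 + 19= 21.49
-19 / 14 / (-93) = 0.01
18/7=2.57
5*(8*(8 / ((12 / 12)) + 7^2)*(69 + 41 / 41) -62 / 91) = 14523290 / 91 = 159596.59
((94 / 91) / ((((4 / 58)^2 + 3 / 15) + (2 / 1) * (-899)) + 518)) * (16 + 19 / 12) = -41700985 / 2938320294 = -0.01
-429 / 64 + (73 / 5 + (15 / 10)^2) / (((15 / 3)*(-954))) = -5118521 / 763200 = -6.71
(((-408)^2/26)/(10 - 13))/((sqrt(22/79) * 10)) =-6936 * sqrt(1738)/715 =-404.42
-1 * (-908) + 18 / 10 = 909.80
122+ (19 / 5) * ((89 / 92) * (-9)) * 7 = -50413 / 460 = -109.59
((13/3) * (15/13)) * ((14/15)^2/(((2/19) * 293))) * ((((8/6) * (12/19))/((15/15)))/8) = 196/13185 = 0.01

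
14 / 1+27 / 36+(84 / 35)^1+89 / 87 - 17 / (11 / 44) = -86699 / 1740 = -49.83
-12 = -12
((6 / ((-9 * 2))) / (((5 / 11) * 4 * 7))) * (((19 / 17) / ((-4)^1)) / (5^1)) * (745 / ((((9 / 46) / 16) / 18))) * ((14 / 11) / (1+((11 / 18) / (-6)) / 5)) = 2085.24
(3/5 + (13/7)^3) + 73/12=269363/20580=13.09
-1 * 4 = -4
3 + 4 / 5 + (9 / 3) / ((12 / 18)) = 83 / 10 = 8.30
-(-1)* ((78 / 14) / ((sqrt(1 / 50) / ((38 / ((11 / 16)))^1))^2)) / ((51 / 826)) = 28353228800 / 2057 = 13783776.76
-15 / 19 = -0.79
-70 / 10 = -7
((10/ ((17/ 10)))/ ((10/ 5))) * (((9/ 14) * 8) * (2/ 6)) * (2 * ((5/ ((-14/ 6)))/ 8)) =-2250/ 833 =-2.70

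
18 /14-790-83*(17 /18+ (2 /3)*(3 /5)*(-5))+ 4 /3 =-88171 /126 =-699.77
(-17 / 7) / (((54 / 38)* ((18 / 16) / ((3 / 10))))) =-0.46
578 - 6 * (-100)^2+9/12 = -237685/4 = -59421.25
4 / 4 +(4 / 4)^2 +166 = 168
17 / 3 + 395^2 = 468092 / 3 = 156030.67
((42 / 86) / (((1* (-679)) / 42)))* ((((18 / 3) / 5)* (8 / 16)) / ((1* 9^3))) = -14 / 563085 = -0.00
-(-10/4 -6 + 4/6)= 47/6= 7.83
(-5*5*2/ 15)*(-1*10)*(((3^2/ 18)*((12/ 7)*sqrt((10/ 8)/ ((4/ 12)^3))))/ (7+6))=300*sqrt(15)/ 91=12.77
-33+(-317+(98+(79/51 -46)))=-15119/51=-296.45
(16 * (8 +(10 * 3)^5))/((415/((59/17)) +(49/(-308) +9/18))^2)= 2620208043419648/96910803025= 27037.32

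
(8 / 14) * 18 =72 / 7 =10.29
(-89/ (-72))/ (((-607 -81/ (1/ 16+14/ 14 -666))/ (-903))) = 285008171/ 154957848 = 1.84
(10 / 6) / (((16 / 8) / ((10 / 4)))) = 25 / 12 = 2.08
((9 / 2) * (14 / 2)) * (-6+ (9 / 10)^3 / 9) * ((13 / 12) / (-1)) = 1615887 / 8000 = 201.99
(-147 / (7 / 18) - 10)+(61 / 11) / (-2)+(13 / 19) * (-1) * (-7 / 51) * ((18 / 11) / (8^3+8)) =-27768289 / 71060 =-390.77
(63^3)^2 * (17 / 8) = 1062899537553 / 8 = 132862442194.12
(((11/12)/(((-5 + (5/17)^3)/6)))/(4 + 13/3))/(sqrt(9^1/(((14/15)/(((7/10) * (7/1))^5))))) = -54043 * sqrt(21)/308072310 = -0.00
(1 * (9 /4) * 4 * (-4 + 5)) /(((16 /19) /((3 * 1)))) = 513 /16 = 32.06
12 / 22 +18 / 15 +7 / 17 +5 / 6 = 16777 / 5610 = 2.99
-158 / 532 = -79 / 266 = -0.30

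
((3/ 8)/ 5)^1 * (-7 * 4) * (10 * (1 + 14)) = -315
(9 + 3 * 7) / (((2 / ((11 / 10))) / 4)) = 66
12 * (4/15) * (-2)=-32/5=-6.40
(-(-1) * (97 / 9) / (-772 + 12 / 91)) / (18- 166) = 8827 / 93559680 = 0.00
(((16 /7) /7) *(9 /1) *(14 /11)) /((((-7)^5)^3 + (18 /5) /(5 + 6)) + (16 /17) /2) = -2720 /3452532231396857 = -0.00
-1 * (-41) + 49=90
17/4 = 4.25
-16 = -16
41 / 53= 0.77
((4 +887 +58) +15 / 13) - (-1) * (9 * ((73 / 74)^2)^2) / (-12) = 1480469215609 / 1559301952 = 949.44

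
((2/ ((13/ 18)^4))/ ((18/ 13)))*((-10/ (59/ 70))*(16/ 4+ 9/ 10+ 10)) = -121655520/ 129623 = -938.53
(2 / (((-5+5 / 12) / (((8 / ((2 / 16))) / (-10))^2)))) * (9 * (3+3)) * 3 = -3981312 / 1375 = -2895.50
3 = 3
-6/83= -0.07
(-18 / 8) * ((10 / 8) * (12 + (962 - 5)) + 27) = -2786.06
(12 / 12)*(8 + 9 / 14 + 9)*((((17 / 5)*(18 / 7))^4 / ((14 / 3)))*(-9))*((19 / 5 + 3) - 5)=-131561537867604 / 367653125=-357841.48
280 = 280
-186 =-186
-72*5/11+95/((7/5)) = 2705/77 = 35.13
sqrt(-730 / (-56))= 3.61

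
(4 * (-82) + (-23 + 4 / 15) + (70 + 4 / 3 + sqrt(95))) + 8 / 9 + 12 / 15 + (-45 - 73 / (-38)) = -548551 / 1710 + sqrt(95) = -311.04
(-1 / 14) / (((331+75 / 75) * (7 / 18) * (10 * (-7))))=9 / 1138760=0.00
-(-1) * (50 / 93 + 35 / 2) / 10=671 / 372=1.80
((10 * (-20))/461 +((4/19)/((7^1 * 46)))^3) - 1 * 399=-5270893136010993/13195910348719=-399.43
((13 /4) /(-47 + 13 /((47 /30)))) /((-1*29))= 611 /211004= 0.00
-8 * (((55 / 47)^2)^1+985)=-17431120 / 2209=-7890.96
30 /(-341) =-30 /341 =-0.09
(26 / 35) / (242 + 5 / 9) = 234 / 76405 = 0.00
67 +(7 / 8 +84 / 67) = 37053 / 536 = 69.13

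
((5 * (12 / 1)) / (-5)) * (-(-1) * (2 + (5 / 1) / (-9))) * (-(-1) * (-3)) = 52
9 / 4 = 2.25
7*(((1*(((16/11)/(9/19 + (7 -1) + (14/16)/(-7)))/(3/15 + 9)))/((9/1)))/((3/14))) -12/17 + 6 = 120680326/22412511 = 5.38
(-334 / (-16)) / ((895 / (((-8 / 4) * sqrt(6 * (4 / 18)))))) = -167 * sqrt(3) / 5370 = -0.05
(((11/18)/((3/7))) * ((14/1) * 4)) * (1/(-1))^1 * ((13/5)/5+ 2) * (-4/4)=15092/75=201.23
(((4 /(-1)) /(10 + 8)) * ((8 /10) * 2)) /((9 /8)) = -128 /405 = -0.32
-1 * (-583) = 583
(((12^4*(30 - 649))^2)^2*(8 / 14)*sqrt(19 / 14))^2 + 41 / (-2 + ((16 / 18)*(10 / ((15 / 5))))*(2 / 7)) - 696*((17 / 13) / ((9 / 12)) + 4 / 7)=317371920246693439712132565159155799392730303590658532495974569 / 972062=326493495524661430764840700000000000000000000000000000000.00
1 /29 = 0.03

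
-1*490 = -490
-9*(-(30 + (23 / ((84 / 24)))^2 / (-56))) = 180459 / 686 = 263.06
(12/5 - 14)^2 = 3364/25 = 134.56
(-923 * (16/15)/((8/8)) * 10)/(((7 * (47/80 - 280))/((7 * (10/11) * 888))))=6994124800/245883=28444.93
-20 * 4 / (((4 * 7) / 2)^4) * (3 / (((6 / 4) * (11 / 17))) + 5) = -0.02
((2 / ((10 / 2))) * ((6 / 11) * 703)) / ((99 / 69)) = 106.90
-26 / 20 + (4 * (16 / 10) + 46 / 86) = 2423 / 430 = 5.63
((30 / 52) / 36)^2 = 25 / 97344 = 0.00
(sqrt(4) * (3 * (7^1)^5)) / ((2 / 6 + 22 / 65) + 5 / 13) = 9832095 / 103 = 95457.23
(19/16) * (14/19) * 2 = 7/4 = 1.75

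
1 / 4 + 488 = 1953 / 4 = 488.25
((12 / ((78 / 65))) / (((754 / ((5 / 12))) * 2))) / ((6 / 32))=50 / 3393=0.01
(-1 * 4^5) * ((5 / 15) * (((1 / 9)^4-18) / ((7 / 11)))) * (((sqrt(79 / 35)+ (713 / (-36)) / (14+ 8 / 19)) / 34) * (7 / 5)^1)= -1126301481536 / 2062876815+ 95017472 * sqrt(2765) / 8365275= 51.28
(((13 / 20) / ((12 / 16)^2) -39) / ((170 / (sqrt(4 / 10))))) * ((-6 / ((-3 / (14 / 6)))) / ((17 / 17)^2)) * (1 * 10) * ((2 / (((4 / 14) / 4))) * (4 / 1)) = -2670304 * sqrt(10) / 11475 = -735.88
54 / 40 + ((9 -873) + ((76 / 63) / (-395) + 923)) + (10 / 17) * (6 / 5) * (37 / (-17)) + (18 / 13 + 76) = 10186634455 / 74794356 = 136.20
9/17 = 0.53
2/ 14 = 1/ 7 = 0.14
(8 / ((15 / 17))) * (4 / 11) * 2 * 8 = 8704 / 165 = 52.75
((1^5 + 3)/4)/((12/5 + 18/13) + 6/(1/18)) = 65/7266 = 0.01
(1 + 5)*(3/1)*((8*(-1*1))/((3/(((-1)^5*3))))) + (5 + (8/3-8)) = 431/3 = 143.67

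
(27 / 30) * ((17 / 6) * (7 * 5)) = 357 / 4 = 89.25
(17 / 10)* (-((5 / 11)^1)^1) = -17 / 22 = -0.77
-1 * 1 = -1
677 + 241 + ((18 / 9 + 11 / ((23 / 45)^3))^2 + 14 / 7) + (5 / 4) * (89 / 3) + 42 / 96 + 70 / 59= 3387226214521043 / 419237637648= 8079.49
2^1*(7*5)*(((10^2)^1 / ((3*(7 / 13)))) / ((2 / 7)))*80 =3640000 / 3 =1213333.33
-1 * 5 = -5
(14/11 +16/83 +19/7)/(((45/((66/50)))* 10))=26713/2178750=0.01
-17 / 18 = -0.94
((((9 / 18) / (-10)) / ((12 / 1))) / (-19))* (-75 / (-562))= 5 / 170848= 0.00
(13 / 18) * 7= 91 / 18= 5.06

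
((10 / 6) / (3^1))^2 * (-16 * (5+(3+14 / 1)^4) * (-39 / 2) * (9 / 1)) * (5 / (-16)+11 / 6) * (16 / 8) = 660551450 / 3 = 220183816.67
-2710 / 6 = -1355 / 3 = -451.67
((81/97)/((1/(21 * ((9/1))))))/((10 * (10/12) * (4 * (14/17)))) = 111537/19400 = 5.75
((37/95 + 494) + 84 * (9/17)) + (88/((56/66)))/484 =12188471/22610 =539.07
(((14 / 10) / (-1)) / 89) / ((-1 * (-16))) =-7 / 7120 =-0.00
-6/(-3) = 2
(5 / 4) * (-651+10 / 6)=-2435 / 3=-811.67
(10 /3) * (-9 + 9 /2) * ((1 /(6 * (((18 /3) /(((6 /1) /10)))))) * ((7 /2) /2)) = -7 /16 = -0.44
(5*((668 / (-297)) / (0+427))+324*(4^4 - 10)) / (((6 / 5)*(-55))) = -5053989118 / 4185027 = -1207.64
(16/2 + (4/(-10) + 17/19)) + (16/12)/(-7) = 16567/1995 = 8.30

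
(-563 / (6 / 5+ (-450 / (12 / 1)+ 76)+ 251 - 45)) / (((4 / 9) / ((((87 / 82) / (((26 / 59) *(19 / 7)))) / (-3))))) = 4816465 / 3159624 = 1.52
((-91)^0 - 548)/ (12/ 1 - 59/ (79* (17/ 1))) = -734621/ 16057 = -45.75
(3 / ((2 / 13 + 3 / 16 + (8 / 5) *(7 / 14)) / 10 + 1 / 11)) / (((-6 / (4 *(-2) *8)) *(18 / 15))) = 9152000 / 70371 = 130.05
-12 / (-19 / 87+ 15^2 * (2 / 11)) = -11484 / 38941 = -0.29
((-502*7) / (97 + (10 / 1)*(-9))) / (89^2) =-502 / 7921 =-0.06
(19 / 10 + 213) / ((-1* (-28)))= 307 / 40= 7.68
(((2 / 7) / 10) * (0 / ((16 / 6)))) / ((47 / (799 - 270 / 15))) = 0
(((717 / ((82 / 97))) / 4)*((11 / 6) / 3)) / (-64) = -255013 / 125952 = -2.02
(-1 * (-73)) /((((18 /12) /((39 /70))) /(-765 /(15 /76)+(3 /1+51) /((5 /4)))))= -18186636 /175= -103923.63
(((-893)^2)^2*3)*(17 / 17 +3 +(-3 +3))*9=68679890020908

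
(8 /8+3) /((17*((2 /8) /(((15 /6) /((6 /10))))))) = 200 /51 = 3.92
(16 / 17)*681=10896 / 17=640.94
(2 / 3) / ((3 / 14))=28 / 9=3.11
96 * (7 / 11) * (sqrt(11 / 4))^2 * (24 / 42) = 96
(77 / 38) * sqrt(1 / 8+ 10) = 693 * sqrt(2) / 152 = 6.45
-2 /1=-2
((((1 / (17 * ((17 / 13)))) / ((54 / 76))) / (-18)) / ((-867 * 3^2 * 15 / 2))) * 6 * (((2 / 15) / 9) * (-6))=-3952 / 123295788225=-0.00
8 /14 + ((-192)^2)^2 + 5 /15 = 1358954496.90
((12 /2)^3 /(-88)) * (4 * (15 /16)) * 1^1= -405 /44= -9.20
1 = 1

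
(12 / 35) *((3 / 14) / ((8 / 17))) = 153 / 980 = 0.16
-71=-71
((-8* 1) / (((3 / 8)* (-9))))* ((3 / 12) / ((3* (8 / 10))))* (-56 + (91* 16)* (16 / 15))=89824 / 243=369.65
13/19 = 0.68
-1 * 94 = -94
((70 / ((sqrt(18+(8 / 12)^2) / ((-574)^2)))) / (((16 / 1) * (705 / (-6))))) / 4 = -1729749 * sqrt(166) / 31208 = -714.12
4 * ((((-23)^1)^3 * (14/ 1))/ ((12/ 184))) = -31342192/ 3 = -10447397.33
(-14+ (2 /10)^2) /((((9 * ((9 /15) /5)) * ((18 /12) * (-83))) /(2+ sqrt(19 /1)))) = 1396 /6723+ 698 * sqrt(19) /6723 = 0.66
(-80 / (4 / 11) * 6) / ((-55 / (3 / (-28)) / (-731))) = 13158 / 7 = 1879.71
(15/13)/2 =15/26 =0.58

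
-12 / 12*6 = -6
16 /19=0.84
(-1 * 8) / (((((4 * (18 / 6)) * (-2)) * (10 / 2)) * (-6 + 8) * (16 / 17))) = 17 / 480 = 0.04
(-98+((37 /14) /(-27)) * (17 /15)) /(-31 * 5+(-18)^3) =556289 /33946290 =0.02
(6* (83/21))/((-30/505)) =-8383/21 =-399.19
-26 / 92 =-13 / 46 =-0.28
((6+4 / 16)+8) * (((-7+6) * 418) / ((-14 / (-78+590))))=1524864 / 7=217837.71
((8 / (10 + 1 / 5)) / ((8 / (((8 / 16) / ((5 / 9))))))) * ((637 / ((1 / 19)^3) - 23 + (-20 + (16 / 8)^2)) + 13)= 13107471 / 34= 385513.85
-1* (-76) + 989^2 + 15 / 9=2934596 / 3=978198.67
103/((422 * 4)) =103/1688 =0.06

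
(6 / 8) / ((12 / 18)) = 9 / 8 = 1.12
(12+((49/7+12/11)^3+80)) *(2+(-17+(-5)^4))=504726810/1331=379208.72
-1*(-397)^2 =-157609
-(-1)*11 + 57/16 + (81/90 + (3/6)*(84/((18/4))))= 5951/240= 24.80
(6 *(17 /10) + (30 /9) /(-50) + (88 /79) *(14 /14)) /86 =6664 /50955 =0.13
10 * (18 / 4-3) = 15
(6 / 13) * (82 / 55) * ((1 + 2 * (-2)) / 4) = -369 / 715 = -0.52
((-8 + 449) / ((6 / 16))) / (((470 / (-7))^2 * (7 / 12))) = 24696 / 55225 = 0.45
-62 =-62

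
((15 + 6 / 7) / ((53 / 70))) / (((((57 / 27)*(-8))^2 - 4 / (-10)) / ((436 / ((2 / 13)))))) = 637012350 / 3065573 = 207.80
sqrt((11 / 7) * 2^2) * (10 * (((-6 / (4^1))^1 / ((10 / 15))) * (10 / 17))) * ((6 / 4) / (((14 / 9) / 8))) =-24300 * sqrt(77) / 833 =-255.98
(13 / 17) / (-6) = -13 / 102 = -0.13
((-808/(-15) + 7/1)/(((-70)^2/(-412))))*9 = -282117/6125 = -46.06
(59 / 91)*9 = 531 / 91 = 5.84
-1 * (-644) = 644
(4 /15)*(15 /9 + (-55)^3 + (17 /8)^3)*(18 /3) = -255534701 /960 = -266181.98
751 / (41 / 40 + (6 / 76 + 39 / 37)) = 21118120 / 60683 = 348.01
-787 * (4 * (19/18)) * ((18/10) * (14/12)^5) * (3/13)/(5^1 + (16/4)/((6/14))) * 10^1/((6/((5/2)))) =-1256575355/1448928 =-867.24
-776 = -776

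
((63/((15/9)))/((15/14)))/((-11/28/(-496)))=44542.60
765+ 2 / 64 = 24481 / 32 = 765.03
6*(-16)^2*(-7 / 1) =-10752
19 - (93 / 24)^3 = -20063 / 512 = -39.19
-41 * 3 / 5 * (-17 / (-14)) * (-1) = 2091 / 70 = 29.87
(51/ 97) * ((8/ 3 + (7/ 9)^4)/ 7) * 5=1691245/ 1484973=1.14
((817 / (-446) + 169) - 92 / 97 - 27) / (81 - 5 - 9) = 6022923 / 2898554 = 2.08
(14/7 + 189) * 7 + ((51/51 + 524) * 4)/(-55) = 14287/11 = 1298.82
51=51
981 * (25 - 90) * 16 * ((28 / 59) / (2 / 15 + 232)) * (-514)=110124705600 / 102719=1072096.75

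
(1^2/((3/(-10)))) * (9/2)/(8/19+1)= -95/9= -10.56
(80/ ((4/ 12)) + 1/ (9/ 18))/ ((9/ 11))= 2662/ 9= 295.78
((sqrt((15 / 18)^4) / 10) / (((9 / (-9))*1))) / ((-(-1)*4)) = -0.02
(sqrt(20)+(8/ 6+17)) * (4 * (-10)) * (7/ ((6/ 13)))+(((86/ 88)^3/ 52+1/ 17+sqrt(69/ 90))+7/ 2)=-7535371801253/ 677723904 - 3640 * sqrt(5)/ 3+sqrt(690)/ 30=-13830.87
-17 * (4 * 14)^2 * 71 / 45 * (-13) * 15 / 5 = 49206976 / 15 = 3280465.07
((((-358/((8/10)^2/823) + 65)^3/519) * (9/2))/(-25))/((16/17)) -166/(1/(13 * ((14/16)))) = 101864960737162907231/2834432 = 35938403439265.05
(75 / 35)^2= 225 / 49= 4.59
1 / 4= 0.25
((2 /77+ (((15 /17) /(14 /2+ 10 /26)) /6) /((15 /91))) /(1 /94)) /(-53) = -5201725 /19980576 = -0.26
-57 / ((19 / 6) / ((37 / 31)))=-666 / 31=-21.48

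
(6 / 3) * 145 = 290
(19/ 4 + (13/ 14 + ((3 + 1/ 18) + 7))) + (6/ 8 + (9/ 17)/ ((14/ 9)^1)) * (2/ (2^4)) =543911/ 34272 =15.87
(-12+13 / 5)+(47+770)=4038 / 5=807.60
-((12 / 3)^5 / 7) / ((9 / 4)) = -4096 / 63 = -65.02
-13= -13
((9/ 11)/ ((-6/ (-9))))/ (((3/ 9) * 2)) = 81/ 44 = 1.84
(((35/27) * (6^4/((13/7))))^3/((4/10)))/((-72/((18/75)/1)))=-13553164800/2197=-6168941.65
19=19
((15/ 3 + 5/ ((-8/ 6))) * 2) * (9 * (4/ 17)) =90/ 17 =5.29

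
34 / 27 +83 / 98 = 5573 / 2646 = 2.11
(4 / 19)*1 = 4 / 19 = 0.21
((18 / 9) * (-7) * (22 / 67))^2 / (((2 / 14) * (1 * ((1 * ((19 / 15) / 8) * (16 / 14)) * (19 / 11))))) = 766975440 / 1620529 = 473.29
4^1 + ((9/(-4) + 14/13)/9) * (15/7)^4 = 156283/124852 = 1.25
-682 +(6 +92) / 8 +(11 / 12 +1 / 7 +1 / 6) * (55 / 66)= -337039 / 504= -668.73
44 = 44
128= 128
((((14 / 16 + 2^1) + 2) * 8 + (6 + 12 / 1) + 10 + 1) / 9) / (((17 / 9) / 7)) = 28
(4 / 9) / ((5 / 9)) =4 / 5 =0.80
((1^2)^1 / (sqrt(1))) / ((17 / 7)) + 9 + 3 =211 / 17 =12.41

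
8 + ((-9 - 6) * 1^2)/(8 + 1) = 19/3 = 6.33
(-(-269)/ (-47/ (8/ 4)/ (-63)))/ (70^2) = 2421/ 16450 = 0.15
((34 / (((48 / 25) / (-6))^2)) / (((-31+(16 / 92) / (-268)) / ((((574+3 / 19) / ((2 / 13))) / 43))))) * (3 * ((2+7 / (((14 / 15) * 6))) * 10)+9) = -164861110236875 / 1665268224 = -98999.73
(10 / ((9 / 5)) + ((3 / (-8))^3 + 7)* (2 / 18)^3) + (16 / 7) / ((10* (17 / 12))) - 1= 1049657663 / 222082560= 4.73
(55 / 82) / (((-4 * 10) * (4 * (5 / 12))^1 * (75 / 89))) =-979 / 82000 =-0.01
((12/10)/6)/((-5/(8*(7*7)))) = -392/25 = -15.68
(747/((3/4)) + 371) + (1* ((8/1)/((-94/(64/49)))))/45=141668789/103635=1367.00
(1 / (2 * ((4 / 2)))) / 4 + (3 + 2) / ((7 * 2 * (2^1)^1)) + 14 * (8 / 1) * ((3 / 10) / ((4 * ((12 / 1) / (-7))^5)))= -0.33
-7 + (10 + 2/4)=7/2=3.50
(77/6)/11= 1.17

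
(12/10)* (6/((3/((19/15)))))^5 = 125.21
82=82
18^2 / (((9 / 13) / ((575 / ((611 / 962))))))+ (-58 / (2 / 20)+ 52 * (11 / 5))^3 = -590500027944 / 5875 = -100510643.05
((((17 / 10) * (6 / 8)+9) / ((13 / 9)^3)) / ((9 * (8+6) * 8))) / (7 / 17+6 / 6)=0.00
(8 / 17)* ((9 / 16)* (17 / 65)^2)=153 / 8450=0.02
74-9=65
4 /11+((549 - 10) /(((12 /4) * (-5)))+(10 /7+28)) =-7093 /1155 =-6.14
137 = 137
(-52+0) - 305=-357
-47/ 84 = -0.56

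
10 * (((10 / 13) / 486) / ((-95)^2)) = 2 / 1140399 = 0.00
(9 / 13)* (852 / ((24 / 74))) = 1818.69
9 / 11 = 0.82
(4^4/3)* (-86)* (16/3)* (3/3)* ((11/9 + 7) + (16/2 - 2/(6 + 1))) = -353665024/567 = -623747.84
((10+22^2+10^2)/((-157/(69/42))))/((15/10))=-4554/1099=-4.14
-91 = -91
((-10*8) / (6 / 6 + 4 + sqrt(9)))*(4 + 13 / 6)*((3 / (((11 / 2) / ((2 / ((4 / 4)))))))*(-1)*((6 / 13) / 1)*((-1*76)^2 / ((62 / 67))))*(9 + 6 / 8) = 644341680 / 341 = 1889565.04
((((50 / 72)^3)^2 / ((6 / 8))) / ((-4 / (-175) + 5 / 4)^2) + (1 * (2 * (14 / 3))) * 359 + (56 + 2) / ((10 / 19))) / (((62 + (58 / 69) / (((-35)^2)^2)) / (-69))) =-222554301777205686332676625 / 57780613070557076265984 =-3851.71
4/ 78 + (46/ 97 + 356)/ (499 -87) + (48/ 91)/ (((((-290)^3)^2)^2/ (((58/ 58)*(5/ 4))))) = 44223707794482681587261125000089919/ 48252251761429732224813150000000000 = 0.92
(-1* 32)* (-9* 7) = 2016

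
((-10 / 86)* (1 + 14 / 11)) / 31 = -0.01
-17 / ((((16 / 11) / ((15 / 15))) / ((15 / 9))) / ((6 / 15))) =-187 / 24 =-7.79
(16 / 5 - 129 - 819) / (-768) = 1181 / 960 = 1.23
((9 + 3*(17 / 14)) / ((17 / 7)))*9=1593 / 34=46.85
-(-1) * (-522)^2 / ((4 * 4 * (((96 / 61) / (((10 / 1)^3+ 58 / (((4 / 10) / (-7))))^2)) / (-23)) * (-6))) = 2389344075 / 256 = 9333375.29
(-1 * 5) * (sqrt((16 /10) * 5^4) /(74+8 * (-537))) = 25 * sqrt(10) /2111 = 0.04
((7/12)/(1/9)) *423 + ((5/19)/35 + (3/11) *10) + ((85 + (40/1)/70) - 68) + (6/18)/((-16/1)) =22482067/10032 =2241.04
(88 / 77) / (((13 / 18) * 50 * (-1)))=-72 / 2275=-0.03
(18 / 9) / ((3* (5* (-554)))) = -1 / 4155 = -0.00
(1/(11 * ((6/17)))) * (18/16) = 51/176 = 0.29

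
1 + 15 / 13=28 / 13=2.15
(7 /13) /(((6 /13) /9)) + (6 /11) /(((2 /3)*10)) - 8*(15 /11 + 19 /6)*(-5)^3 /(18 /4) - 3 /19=1017.16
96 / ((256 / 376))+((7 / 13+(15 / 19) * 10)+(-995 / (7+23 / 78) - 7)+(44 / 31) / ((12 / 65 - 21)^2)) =4378843566191 / 725059791027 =6.04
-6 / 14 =-3 / 7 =-0.43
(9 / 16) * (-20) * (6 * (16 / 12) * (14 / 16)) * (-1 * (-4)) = -315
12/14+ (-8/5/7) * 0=6/7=0.86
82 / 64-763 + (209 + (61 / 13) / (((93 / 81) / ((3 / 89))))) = -634221517 / 1147744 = -552.58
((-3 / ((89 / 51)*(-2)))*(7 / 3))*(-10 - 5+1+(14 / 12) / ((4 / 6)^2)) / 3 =-10829 / 1424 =-7.60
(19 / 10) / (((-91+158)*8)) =0.00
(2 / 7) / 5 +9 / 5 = 13 / 7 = 1.86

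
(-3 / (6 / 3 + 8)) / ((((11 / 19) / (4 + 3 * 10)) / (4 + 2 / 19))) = -3978 / 55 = -72.33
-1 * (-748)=748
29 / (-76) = -29 / 76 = -0.38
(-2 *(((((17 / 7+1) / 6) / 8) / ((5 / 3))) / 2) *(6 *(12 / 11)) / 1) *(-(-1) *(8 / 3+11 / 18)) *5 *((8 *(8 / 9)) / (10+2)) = -1888 / 693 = -2.72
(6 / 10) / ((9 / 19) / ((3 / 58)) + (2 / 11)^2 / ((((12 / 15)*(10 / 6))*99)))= 227601 / 3474005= 0.07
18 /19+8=170 /19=8.95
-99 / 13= -7.62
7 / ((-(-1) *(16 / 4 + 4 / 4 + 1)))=7 / 6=1.17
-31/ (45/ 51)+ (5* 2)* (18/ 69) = -11221/ 345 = -32.52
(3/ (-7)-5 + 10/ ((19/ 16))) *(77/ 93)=2.48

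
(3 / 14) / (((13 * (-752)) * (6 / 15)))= -15 / 273728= -0.00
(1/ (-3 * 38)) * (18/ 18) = -1/ 114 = -0.01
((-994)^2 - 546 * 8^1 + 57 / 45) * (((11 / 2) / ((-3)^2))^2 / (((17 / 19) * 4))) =102644.14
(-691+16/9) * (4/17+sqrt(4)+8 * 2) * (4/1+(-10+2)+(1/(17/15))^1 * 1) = 39183.12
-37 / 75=-0.49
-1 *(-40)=40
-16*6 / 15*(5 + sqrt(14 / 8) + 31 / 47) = -8512 / 235 - 16*sqrt(7) / 5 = -44.69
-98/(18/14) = -686/9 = -76.22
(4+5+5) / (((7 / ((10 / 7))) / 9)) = 180 / 7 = 25.71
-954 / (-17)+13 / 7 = 6899 / 119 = 57.97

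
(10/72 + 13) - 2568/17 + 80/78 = -1089131/7956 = -136.89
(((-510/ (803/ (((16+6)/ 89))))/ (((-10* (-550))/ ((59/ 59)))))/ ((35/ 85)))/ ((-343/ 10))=1734/ 857961335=0.00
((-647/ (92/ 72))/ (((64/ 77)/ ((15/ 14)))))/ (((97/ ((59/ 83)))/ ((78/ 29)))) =-2210789295/ 171840544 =-12.87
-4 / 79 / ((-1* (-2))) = -0.03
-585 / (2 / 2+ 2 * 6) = -45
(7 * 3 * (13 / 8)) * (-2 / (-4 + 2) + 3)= 273 / 2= 136.50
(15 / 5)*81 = 243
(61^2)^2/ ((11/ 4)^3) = 886133824/ 1331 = 665765.46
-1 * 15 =-15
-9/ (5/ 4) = -36/ 5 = -7.20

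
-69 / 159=-23 / 53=-0.43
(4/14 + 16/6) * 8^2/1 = 188.95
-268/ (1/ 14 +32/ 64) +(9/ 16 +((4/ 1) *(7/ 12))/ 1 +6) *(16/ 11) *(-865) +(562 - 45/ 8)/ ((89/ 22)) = -11524.04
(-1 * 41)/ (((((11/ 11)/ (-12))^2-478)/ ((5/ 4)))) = 7380/ 68831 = 0.11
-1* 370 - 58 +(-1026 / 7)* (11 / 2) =-8639 / 7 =-1234.14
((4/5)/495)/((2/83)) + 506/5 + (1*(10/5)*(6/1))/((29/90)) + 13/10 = 20069503/143550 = 139.81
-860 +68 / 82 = -859.17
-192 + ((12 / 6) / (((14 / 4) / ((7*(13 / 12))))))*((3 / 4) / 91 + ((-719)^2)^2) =97278517873519 / 84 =1158077593732.37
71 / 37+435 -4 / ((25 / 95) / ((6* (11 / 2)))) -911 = -180501 / 185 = -975.68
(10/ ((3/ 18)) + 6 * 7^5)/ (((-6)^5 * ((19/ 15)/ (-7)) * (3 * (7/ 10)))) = 420425/ 12312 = 34.15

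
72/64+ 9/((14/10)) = 7.55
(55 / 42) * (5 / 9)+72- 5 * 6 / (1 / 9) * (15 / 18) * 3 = -602.27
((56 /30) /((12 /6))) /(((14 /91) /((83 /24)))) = 7553 /360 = 20.98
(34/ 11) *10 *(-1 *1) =-340/ 11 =-30.91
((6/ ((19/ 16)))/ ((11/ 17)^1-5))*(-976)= 796416/ 703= 1132.88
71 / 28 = 2.54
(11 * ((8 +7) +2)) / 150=187 / 150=1.25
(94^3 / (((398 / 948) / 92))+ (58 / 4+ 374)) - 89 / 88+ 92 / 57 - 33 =181680412529141 / 998184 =182010944.40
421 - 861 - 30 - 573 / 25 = -12323 / 25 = -492.92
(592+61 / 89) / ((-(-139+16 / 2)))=52749 / 11659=4.52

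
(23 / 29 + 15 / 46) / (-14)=-1493 / 18676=-0.08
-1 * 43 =-43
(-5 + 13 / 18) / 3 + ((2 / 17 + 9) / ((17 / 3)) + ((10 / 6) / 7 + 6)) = 701461 / 109242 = 6.42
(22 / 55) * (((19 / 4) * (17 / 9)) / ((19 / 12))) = 2.27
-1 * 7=-7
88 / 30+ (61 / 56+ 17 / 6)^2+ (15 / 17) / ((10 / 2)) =44374429 / 2399040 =18.50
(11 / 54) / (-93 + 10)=-0.00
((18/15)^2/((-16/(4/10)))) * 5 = -0.18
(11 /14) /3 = 0.26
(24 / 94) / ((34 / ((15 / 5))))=18 / 799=0.02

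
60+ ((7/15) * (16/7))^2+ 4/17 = 234752/3825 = 61.37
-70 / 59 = -1.19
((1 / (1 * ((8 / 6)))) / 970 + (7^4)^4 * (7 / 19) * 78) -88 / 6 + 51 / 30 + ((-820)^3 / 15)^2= 1530084561472877535709 / 663480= 2306150240358228.64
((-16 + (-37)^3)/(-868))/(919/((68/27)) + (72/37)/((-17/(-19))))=31870801/200411001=0.16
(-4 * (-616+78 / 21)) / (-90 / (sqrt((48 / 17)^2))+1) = -137152 / 1729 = -79.32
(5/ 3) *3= 5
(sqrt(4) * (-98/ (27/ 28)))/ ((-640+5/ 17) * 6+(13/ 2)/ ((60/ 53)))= 3731840/ 70364583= 0.05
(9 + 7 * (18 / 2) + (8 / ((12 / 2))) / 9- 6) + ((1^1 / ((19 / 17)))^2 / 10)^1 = 6455263 / 97470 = 66.23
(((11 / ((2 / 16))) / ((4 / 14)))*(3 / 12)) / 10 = 77 / 10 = 7.70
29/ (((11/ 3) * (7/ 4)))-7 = -191/ 77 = -2.48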